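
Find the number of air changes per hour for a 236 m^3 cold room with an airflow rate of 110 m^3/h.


ACH = flow / volume
ACH = 110 / 236
ACH = 0.466

0.466


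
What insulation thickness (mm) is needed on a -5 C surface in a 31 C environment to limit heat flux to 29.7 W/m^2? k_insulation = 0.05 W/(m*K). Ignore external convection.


dT = 31 - (-5) = 36 K
thickness = k * dT / q_max * 1000
thickness = 0.05 * 36 / 29.7 * 1000
thickness = 60.6 mm

60.6


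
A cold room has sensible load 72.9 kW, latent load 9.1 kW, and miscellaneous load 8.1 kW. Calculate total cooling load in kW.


Q_total = Q_s + Q_l + Q_misc
Q_total = 72.9 + 9.1 + 8.1
Q_total = 90.1 kW

90.1


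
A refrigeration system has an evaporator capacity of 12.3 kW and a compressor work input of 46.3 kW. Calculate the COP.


COP = Q_evap / W
COP = 12.3 / 46.3
COP = 0.266

0.266


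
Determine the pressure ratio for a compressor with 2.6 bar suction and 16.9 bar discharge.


PR = P_high / P_low
PR = 16.9 / 2.6
PR = 6.5

6.5


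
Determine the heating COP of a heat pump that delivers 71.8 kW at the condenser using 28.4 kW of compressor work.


COP_hp = Q_cond / W
COP_hp = 71.8 / 28.4
COP_hp = 2.528

2.528


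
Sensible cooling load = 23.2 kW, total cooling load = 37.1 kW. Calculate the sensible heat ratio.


SHR = Q_sensible / Q_total
SHR = 23.2 / 37.1
SHR = 0.625

0.625


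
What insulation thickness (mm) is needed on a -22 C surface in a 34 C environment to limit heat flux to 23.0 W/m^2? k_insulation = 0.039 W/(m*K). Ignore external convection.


dT = 34 - (-22) = 56 K
thickness = k * dT / q_max * 1000
thickness = 0.039 * 56 / 23.0 * 1000
thickness = 95.0 mm

95.0


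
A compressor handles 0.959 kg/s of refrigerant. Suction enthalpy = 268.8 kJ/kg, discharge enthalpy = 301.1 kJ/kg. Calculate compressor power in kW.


dh = 301.1 - 268.8 = 32.3 kJ/kg
W = m_dot * dh = 0.959 * 32.3 = 30.98 kW

30.98


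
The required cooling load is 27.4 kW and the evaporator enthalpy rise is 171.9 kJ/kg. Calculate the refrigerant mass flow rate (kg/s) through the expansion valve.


m_dot = Q / dh
m_dot = 27.4 / 171.9
m_dot = 0.1594 kg/s

0.1594


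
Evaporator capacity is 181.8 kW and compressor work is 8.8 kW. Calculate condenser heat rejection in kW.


Q_cond = Q_evap + W
Q_cond = 181.8 + 8.8
Q_cond = 190.6 kW

190.6


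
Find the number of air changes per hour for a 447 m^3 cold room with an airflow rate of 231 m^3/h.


ACH = flow / volume
ACH = 231 / 447
ACH = 0.517

0.517


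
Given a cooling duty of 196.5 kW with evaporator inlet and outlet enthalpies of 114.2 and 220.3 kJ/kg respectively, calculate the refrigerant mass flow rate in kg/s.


dh = 220.3 - 114.2 = 106.1 kJ/kg
m_dot = Q / dh = 196.5 / 106.1 = 1.852 kg/s

1.852


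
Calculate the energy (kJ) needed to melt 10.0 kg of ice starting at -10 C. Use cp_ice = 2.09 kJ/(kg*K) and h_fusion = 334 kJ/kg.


Sensible heat = cp * dT = 2.09 * 10 = 20.9 kJ/kg
Total per kg = 20.9 + 334 = 354.9 kJ/kg
Q = m * total = 10.0 * 354.9
Q = 3549.0 kJ

3549.0


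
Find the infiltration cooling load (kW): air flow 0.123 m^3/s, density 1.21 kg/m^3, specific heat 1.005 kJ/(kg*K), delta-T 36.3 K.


Q = V_dot * rho * cp * dT
Q = 0.123 * 1.21 * 1.005 * 36.3
Q = 5.43 kW

5.43


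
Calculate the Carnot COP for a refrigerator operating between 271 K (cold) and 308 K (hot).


dT = 308 - 271 = 37 K
COP_carnot = T_cold / dT = 271 / 37
COP_carnot = 7.324

7.324


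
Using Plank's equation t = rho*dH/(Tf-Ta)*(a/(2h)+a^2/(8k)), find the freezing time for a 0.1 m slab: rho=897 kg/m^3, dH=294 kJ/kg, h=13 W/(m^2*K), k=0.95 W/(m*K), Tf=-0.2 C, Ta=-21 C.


dT = -0.2 - (-21) = 20.8 K
term1 = a/(2h) = 0.1/(2*13) = 0.003846153846
term2 = a^2/(8k) = 0.1^2/(8*0.95) = 0.001315789474
t = rho*dH*1000/dT * (term1 + term2)
t = 897*294*1000/20.8 * (0.003846153846 + 0.001315789474)
t = 65447 s

65447


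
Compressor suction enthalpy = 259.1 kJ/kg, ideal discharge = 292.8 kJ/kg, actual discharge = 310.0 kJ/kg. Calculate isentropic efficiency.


dh_ideal = 292.8 - 259.1 = 33.7 kJ/kg
dh_actual = 310.0 - 259.1 = 50.9 kJ/kg
eta_s = dh_ideal / dh_actual = 33.7 / 50.9
eta_s = 0.6621

0.6621


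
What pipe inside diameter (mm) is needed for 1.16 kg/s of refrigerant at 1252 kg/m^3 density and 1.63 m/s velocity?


A = m_dot / (rho * v) = 1.16 / (1252 * 1.63) = 0.0005684156883 m^2
d = sqrt(4*A/pi) * 1000
d = 26.9 mm

26.9


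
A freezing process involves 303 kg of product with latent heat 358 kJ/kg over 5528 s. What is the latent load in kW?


Q_lat = m * h_fg / t
Q_lat = 303 * 358 / 5528
Q_lat = 19.62 kW

19.62


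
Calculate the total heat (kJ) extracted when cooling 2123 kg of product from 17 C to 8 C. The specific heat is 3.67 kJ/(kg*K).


dT = 17 - (8) = 9 K
Q = m * cp * dT = 2123 * 3.67 * 9
Q = 70123 kJ

70123


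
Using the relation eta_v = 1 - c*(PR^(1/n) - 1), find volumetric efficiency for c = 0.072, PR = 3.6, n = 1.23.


PR^(1/n) = 3.6^(1/1.23) = 2.83320798
eta_v = 1 - 0.072 * (2.83320798 - 1)
eta_v = 0.868

0.868


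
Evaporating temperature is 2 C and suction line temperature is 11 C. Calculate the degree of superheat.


Superheat = T_suction - T_evap
Superheat = 11 - (2)
Superheat = 9 K

9


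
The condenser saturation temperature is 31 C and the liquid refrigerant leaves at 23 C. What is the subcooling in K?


Subcooling = T_cond - T_liquid
Subcooling = 31 - 23
Subcooling = 8 K

8


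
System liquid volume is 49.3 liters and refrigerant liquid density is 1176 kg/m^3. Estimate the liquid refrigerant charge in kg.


Charge = V * rho / 1000
Charge = 49.3 * 1176 / 1000
Charge = 57.98 kg

57.98


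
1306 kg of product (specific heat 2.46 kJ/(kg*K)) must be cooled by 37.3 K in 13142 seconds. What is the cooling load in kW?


Q = m * cp * dT / t
Q = 1306 * 2.46 * 37.3 / 13142
Q = 9.119 kW

9.119


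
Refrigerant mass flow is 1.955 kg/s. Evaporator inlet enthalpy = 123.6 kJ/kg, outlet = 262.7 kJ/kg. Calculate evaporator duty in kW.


dh = 262.7 - 123.6 = 139.1 kJ/kg
Q_evap = m_dot * dh = 1.955 * 139.1
Q_evap = 271.94 kW

271.94


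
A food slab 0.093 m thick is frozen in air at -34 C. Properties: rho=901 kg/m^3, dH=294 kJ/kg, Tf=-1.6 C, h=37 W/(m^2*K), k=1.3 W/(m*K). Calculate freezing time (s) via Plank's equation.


dT = -1.6 - (-34) = 32.4 K
term1 = a/(2h) = 0.093/(2*37) = 0.001256756757
term2 = a^2/(8k) = 0.093^2/(8*1.3) = 0.0008316346154
t = rho*dH*1000/dT * (term1 + term2)
t = 901*294*1000/32.4 * (0.001256756757 + 0.0008316346154)
t = 17074 s

17074


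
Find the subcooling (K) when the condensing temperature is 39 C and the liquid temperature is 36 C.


Subcooling = T_cond - T_liquid
Subcooling = 39 - 36
Subcooling = 3 K

3


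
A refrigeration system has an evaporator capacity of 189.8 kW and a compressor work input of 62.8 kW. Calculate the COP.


COP = Q_evap / W
COP = 189.8 / 62.8
COP = 3.022

3.022


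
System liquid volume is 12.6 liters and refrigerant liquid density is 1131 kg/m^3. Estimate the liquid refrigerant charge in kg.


Charge = V * rho / 1000
Charge = 12.6 * 1131 / 1000
Charge = 14.25 kg

14.25


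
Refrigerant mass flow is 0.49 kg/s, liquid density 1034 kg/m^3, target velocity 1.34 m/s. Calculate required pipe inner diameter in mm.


A = m_dot / (rho * v) = 0.49 / (1034 * 1.34) = 0.0003536476226 m^2
d = sqrt(4*A/pi) * 1000
d = 21.2 mm

21.2


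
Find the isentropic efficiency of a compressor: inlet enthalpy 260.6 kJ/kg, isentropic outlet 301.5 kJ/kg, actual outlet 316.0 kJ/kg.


dh_ideal = 301.5 - 260.6 = 40.9 kJ/kg
dh_actual = 316.0 - 260.6 = 55.4 kJ/kg
eta_s = dh_ideal / dh_actual = 40.9 / 55.4
eta_s = 0.7383

0.7383


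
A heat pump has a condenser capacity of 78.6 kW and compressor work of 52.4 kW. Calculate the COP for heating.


COP_hp = Q_cond / W
COP_hp = 78.6 / 52.4
COP_hp = 1.5

1.5


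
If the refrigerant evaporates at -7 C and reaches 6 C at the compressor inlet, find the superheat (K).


Superheat = T_suction - T_evap
Superheat = 6 - (-7)
Superheat = 13 K

13


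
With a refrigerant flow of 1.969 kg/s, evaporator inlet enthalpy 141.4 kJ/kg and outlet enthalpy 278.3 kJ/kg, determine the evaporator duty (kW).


dh = 278.3 - 141.4 = 136.9 kJ/kg
Q_evap = m_dot * dh = 1.969 * 136.9
Q_evap = 269.56 kW

269.56


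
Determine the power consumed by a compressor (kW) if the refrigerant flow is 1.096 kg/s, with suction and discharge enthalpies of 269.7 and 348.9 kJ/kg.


dh = 348.9 - 269.7 = 79.2 kJ/kg
W = m_dot * dh = 1.096 * 79.2 = 86.8 kW

86.8


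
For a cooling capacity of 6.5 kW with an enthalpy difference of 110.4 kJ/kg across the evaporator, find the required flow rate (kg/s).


m_dot = Q / dh
m_dot = 6.5 / 110.4
m_dot = 0.0589 kg/s

0.0589


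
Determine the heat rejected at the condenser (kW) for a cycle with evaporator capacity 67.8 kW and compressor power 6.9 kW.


Q_cond = Q_evap + W
Q_cond = 67.8 + 6.9
Q_cond = 74.7 kW

74.7


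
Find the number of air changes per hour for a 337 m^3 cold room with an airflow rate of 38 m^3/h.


ACH = flow / volume
ACH = 38 / 337
ACH = 0.113

0.113


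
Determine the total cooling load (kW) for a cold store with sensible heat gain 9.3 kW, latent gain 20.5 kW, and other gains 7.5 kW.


Q_total = Q_s + Q_l + Q_misc
Q_total = 9.3 + 20.5 + 7.5
Q_total = 37.3 kW

37.3


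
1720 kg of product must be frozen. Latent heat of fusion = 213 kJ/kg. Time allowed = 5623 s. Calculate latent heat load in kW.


Q_lat = m * h_fg / t
Q_lat = 1720 * 213 / 5623
Q_lat = 65.15 kW

65.15


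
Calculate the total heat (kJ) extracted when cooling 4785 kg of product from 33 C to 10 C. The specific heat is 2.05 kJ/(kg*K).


dT = 33 - (10) = 23 K
Q = m * cp * dT = 4785 * 2.05 * 23
Q = 225613 kJ

225613


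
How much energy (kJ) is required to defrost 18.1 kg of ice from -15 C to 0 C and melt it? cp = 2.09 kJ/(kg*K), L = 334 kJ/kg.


Sensible heat = cp * dT = 2.09 * 15 = 31.35 kJ/kg
Total per kg = 31.35 + 334 = 365.35 kJ/kg
Q = m * total = 18.1 * 365.35
Q = 6612.8 kJ

6612.8


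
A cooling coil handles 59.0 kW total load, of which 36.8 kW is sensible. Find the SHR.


SHR = Q_sensible / Q_total
SHR = 36.8 / 59.0
SHR = 0.624

0.624


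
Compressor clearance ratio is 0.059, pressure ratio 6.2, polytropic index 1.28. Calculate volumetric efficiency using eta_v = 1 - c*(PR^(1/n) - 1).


PR^(1/n) = 6.2^(1/1.28) = 4.15964251
eta_v = 1 - 0.059 * (4.15964251 - 1)
eta_v = 0.8136

0.8136


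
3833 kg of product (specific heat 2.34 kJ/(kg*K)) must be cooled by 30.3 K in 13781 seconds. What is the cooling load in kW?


Q = m * cp * dT / t
Q = 3833 * 2.34 * 30.3 / 13781
Q = 19.72 kW

19.72


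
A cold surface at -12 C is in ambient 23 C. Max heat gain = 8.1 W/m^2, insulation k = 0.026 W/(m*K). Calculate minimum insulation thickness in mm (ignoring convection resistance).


dT = 23 - (-12) = 35 K
thickness = k * dT / q_max * 1000
thickness = 0.026 * 35 / 8.1 * 1000
thickness = 112.3 mm

112.3


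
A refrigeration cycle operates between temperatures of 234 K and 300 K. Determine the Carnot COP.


dT = 300 - 234 = 66 K
COP_carnot = T_cold / dT = 234 / 66
COP_carnot = 3.545

3.545


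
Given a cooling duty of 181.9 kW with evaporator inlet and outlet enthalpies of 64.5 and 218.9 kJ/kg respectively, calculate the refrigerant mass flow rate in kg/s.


dh = 218.9 - 64.5 = 154.4 kJ/kg
m_dot = Q / dh = 181.9 / 154.4 = 1.1781 kg/s

1.1781


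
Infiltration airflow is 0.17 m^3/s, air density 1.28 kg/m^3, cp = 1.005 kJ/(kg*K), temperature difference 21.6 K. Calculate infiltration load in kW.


Q = V_dot * rho * cp * dT
Q = 0.17 * 1.28 * 1.005 * 21.6
Q = 4.724 kW

4.724


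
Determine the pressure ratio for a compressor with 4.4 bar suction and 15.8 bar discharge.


PR = P_high / P_low
PR = 15.8 / 4.4
PR = 3.591

3.591


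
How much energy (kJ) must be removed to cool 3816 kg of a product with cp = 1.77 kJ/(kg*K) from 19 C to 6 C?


dT = 19 - (6) = 13 K
Q = m * cp * dT = 3816 * 1.77 * 13
Q = 87806 kJ

87806


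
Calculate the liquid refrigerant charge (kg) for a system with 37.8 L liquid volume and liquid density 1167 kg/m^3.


Charge = V * rho / 1000
Charge = 37.8 * 1167 / 1000
Charge = 44.11 kg

44.11


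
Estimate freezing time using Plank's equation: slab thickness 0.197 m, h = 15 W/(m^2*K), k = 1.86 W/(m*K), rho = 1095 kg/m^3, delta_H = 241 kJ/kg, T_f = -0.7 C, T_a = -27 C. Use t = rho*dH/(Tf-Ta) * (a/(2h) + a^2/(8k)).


dT = -0.7 - (-27) = 26.3 K
term1 = a/(2h) = 0.197/(2*15) = 0.006566666667
term2 = a^2/(8k) = 0.197^2/(8*1.86) = 0.00260813172
t = rho*dH*1000/dT * (term1 + term2)
t = 1095*241*1000/26.3 * (0.006566666667 + 0.00260813172)
t = 92060 s

92060


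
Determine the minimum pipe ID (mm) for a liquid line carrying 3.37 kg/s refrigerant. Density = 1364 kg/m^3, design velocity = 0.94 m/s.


A = m_dot / (rho * v) = 3.37 / (1364 * 0.94) = 0.002628377114 m^2
d = sqrt(4*A/pi) * 1000
d = 57.8 mm

57.8


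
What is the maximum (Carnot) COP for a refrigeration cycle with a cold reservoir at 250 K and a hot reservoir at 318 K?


dT = 318 - 250 = 68 K
COP_carnot = T_cold / dT = 250 / 68
COP_carnot = 3.676

3.676


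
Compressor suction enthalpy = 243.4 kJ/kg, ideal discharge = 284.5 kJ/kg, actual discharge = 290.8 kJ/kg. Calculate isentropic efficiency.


dh_ideal = 284.5 - 243.4 = 41.1 kJ/kg
dh_actual = 290.8 - 243.4 = 47.4 kJ/kg
eta_s = dh_ideal / dh_actual = 41.1 / 47.4
eta_s = 0.8671

0.8671


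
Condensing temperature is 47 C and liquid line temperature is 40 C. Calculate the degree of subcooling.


Subcooling = T_cond - T_liquid
Subcooling = 47 - 40
Subcooling = 7 K

7


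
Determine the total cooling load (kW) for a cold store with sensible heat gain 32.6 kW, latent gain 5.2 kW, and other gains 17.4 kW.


Q_total = Q_s + Q_l + Q_misc
Q_total = 32.6 + 5.2 + 17.4
Q_total = 55.2 kW

55.2


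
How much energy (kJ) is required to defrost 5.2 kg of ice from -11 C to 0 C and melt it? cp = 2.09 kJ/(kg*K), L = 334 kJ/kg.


Sensible heat = cp * dT = 2.09 * 11 = 22.99 kJ/kg
Total per kg = 22.99 + 334 = 356.99 kJ/kg
Q = m * total = 5.2 * 356.99
Q = 1856.3 kJ

1856.3


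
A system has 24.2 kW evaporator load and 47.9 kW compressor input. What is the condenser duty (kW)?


Q_cond = Q_evap + W
Q_cond = 24.2 + 47.9
Q_cond = 72.1 kW

72.1


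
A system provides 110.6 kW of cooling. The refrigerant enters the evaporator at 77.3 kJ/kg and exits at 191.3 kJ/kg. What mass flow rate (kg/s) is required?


dh = 191.3 - 77.3 = 114.0 kJ/kg
m_dot = Q / dh = 110.6 / 114.0 = 0.9702 kg/s

0.9702


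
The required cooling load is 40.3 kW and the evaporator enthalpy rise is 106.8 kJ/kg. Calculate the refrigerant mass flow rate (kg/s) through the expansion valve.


m_dot = Q / dh
m_dot = 40.3 / 106.8
m_dot = 0.3773 kg/s

0.3773


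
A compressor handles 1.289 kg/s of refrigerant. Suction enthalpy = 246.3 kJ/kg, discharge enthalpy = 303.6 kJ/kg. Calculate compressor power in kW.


dh = 303.6 - 246.3 = 57.3 kJ/kg
W = m_dot * dh = 1.289 * 57.3 = 73.86 kW

73.86


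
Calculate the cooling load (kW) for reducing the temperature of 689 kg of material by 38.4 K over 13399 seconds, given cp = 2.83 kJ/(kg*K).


Q = m * cp * dT / t
Q = 689 * 2.83 * 38.4 / 13399
Q = 5.588 kW

5.588


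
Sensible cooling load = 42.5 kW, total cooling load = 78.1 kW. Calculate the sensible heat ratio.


SHR = Q_sensible / Q_total
SHR = 42.5 / 78.1
SHR = 0.544

0.544


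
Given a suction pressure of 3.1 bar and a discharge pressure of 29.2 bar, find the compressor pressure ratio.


PR = P_high / P_low
PR = 29.2 / 3.1
PR = 9.419

9.419


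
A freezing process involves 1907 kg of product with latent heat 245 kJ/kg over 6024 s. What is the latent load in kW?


Q_lat = m * h_fg / t
Q_lat = 1907 * 245 / 6024
Q_lat = 77.56 kW

77.56


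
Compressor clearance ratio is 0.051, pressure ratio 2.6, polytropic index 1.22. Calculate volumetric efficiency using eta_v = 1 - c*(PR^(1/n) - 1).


PR^(1/n) = 2.6^(1/1.22) = 2.18847751
eta_v = 1 - 0.051 * (2.18847751 - 1)
eta_v = 0.9394

0.9394


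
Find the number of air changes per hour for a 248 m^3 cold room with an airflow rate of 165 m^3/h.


ACH = flow / volume
ACH = 165 / 248
ACH = 0.665

0.665


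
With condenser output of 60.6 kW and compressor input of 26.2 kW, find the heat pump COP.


COP_hp = Q_cond / W
COP_hp = 60.6 / 26.2
COP_hp = 2.313

2.313


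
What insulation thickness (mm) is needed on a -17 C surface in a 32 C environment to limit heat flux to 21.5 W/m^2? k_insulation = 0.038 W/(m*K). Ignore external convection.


dT = 32 - (-17) = 49 K
thickness = k * dT / q_max * 1000
thickness = 0.038 * 49 / 21.5 * 1000
thickness = 86.6 mm

86.6


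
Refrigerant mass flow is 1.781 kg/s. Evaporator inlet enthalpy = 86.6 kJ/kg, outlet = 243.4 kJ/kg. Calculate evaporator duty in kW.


dh = 243.4 - 86.6 = 156.8 kJ/kg
Q_evap = m_dot * dh = 1.781 * 156.8
Q_evap = 279.26 kW

279.26


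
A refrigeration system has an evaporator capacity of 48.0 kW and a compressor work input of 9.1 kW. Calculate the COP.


COP = Q_evap / W
COP = 48.0 / 9.1
COP = 5.275

5.275


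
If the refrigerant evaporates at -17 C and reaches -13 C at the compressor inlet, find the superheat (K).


Superheat = T_suction - T_evap
Superheat = -13 - (-17)
Superheat = 4 K

4


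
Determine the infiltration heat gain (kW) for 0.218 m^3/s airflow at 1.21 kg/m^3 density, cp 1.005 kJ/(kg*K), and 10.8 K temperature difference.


Q = V_dot * rho * cp * dT
Q = 0.218 * 1.21 * 1.005 * 10.8
Q = 2.863 kW

2.863


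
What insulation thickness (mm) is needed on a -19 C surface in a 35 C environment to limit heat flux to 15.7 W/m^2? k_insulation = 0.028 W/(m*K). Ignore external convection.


dT = 35 - (-19) = 54 K
thickness = k * dT / q_max * 1000
thickness = 0.028 * 54 / 15.7 * 1000
thickness = 96.3 mm

96.3


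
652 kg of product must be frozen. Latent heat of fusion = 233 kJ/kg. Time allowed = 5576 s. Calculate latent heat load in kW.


Q_lat = m * h_fg / t
Q_lat = 652 * 233 / 5576
Q_lat = 27.24 kW

27.24


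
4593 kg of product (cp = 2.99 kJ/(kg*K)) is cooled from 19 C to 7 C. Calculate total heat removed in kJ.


dT = 19 - (7) = 12 K
Q = m * cp * dT = 4593 * 2.99 * 12
Q = 164797 kJ

164797


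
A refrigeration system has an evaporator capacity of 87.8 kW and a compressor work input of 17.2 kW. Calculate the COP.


COP = Q_evap / W
COP = 87.8 / 17.2
COP = 5.105

5.105


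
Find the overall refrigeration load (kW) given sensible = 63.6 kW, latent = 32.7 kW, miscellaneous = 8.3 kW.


Q_total = Q_s + Q_l + Q_misc
Q_total = 63.6 + 32.7 + 8.3
Q_total = 104.6 kW

104.6


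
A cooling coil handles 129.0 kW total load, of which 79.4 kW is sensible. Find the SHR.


SHR = Q_sensible / Q_total
SHR = 79.4 / 129.0
SHR = 0.616

0.616


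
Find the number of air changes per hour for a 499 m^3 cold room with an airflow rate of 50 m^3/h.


ACH = flow / volume
ACH = 50 / 499
ACH = 0.1

0.1


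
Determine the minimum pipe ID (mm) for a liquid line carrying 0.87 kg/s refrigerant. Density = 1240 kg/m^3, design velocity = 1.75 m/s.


A = m_dot / (rho * v) = 0.87 / (1240 * 1.75) = 0.000400921659 m^2
d = sqrt(4*A/pi) * 1000
d = 22.6 mm

22.6


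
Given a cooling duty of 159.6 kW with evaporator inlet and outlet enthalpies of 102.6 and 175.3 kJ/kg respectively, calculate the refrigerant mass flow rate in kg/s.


dh = 175.3 - 102.6 = 72.7 kJ/kg
m_dot = Q / dh = 159.6 / 72.7 = 2.1953 kg/s

2.1953


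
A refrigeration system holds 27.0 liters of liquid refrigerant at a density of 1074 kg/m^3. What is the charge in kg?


Charge = V * rho / 1000
Charge = 27.0 * 1074 / 1000
Charge = 29.0 kg

29.0


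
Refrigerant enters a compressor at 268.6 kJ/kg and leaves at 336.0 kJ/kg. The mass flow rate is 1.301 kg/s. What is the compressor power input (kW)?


dh = 336.0 - 268.6 = 67.4 kJ/kg
W = m_dot * dh = 1.301 * 67.4 = 87.69 kW

87.69


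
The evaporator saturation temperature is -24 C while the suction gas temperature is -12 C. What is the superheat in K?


Superheat = T_suction - T_evap
Superheat = -12 - (-24)
Superheat = 12 K

12


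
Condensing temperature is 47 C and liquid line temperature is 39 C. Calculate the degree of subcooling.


Subcooling = T_cond - T_liquid
Subcooling = 47 - 39
Subcooling = 8 K

8


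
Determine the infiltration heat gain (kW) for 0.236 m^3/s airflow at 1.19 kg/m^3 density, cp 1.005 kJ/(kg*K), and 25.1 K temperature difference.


Q = V_dot * rho * cp * dT
Q = 0.236 * 1.19 * 1.005 * 25.1
Q = 7.084 kW

7.084


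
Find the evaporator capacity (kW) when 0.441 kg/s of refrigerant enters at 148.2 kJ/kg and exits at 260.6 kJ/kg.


dh = 260.6 - 148.2 = 112.4 kJ/kg
Q_evap = m_dot * dh = 0.441 * 112.4
Q_evap = 49.57 kW

49.57


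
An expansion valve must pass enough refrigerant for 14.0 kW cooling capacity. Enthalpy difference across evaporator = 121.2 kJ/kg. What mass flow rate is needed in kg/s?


m_dot = Q / dh
m_dot = 14.0 / 121.2
m_dot = 0.1155 kg/s

0.1155


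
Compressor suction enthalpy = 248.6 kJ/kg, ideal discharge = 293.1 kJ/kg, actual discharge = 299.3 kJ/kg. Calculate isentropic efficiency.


dh_ideal = 293.1 - 248.6 = 44.5 kJ/kg
dh_actual = 299.3 - 248.6 = 50.7 kJ/kg
eta_s = dh_ideal / dh_actual = 44.5 / 50.7
eta_s = 0.8777

0.8777


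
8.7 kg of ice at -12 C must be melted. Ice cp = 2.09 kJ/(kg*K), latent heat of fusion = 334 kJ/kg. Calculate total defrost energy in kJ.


Sensible heat = cp * dT = 2.09 * 12 = 25.08 kJ/kg
Total per kg = 25.08 + 334 = 359.08 kJ/kg
Q = m * total = 8.7 * 359.08
Q = 3124.0 kJ

3124.0


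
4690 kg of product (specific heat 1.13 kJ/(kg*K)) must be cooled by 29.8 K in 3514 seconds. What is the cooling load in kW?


Q = m * cp * dT / t
Q = 4690 * 1.13 * 29.8 / 3514
Q = 44.943 kW

44.943


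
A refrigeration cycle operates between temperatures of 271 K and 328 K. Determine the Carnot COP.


dT = 328 - 271 = 57 K
COP_carnot = T_cold / dT = 271 / 57
COP_carnot = 4.754

4.754


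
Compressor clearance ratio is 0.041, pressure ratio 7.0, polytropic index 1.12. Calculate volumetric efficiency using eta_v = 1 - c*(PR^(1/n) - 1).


PR^(1/n) = 7.0^(1/1.12) = 5.68266195
eta_v = 1 - 0.041 * (5.68266195 - 1)
eta_v = 0.808

0.808


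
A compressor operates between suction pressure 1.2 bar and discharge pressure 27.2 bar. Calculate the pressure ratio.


PR = P_high / P_low
PR = 27.2 / 1.2
PR = 22.667

22.667


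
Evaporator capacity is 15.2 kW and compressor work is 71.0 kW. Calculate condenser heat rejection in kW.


Q_cond = Q_evap + W
Q_cond = 15.2 + 71.0
Q_cond = 86.2 kW

86.2


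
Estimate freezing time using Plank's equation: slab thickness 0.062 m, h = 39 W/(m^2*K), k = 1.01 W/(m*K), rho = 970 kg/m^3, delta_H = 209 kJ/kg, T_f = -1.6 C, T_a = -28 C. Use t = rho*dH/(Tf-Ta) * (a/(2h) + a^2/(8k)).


dT = -1.6 - (-28) = 26.4 K
term1 = a/(2h) = 0.062/(2*39) = 0.0007948717949
term2 = a^2/(8k) = 0.062^2/(8*1.01) = 0.0004757425743
t = rho*dH*1000/dT * (term1 + term2)
t = 970*209*1000/26.4 * (0.0007948717949 + 0.0004757425743)
t = 9757 s

9757


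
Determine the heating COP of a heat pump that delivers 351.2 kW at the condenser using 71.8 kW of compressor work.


COP_hp = Q_cond / W
COP_hp = 351.2 / 71.8
COP_hp = 4.891

4.891


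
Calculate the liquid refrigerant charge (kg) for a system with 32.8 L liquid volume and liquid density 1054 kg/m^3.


Charge = V * rho / 1000
Charge = 32.8 * 1054 / 1000
Charge = 34.57 kg

34.57


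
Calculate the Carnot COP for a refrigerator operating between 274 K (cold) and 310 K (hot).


dT = 310 - 274 = 36 K
COP_carnot = T_cold / dT = 274 / 36
COP_carnot = 7.611

7.611


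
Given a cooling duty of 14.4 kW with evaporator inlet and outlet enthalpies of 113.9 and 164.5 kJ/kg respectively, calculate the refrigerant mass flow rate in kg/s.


dh = 164.5 - 113.9 = 50.6 kJ/kg
m_dot = Q / dh = 14.4 / 50.6 = 0.2846 kg/s

0.2846


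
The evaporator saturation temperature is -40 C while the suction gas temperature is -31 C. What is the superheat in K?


Superheat = T_suction - T_evap
Superheat = -31 - (-40)
Superheat = 9 K

9


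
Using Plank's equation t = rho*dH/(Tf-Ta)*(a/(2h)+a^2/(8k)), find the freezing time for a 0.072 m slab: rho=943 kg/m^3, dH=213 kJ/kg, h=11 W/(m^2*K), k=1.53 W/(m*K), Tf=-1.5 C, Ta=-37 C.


dT = -1.5 - (-37) = 35.5 K
term1 = a/(2h) = 0.072/(2*11) = 0.003272727273
term2 = a^2/(8k) = 0.072^2/(8*1.53) = 0.0004235294118
t = rho*dH*1000/dT * (term1 + term2)
t = 943*213*1000/35.5 * (0.003272727273 + 0.0004235294118)
t = 20913 s

20913


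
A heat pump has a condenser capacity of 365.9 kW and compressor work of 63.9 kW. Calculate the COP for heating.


COP_hp = Q_cond / W
COP_hp = 365.9 / 63.9
COP_hp = 5.726

5.726


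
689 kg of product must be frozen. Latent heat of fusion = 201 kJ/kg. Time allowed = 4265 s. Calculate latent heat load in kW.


Q_lat = m * h_fg / t
Q_lat = 689 * 201 / 4265
Q_lat = 32.47 kW

32.47


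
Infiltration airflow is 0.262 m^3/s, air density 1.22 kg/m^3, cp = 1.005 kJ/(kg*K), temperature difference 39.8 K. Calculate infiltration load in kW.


Q = V_dot * rho * cp * dT
Q = 0.262 * 1.22 * 1.005 * 39.8
Q = 12.785 kW

12.785


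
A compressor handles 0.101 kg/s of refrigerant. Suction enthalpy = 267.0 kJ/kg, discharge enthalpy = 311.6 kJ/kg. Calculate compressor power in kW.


dh = 311.6 - 267.0 = 44.6 kJ/kg
W = m_dot * dh = 0.101 * 44.6 = 4.5 kW

4.5


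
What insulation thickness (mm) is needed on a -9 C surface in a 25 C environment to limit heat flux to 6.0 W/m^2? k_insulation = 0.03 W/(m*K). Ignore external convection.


dT = 25 - (-9) = 34 K
thickness = k * dT / q_max * 1000
thickness = 0.03 * 34 / 6.0 * 1000
thickness = 170.0 mm

170.0


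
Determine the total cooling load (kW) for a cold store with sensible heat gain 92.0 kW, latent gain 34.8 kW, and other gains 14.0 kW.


Q_total = Q_s + Q_l + Q_misc
Q_total = 92.0 + 34.8 + 14.0
Q_total = 140.8 kW

140.8


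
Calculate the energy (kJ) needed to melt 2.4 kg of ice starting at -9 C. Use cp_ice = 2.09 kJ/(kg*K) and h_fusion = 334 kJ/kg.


Sensible heat = cp * dT = 2.09 * 9 = 18.81 kJ/kg
Total per kg = 18.81 + 334 = 352.81 kJ/kg
Q = m * total = 2.4 * 352.81
Q = 846.7 kJ

846.7


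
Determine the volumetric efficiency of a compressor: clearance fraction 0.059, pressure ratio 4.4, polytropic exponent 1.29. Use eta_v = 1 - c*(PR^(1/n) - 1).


PR^(1/n) = 4.4^(1/1.29) = 3.15355583
eta_v = 1 - 0.059 * (3.15355583 - 1)
eta_v = 0.8729

0.8729


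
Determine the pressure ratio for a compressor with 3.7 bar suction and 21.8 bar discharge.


PR = P_high / P_low
PR = 21.8 / 3.7
PR = 5.892

5.892


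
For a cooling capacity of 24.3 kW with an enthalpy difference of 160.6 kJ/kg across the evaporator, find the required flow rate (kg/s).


m_dot = Q / dh
m_dot = 24.3 / 160.6
m_dot = 0.1513 kg/s

0.1513


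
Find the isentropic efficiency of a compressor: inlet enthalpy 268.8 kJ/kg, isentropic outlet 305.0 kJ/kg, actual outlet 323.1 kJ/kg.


dh_ideal = 305.0 - 268.8 = 36.2 kJ/kg
dh_actual = 323.1 - 268.8 = 54.3 kJ/kg
eta_s = dh_ideal / dh_actual = 36.2 / 54.3
eta_s = 0.6667

0.6667


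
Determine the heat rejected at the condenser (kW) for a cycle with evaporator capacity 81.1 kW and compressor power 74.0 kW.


Q_cond = Q_evap + W
Q_cond = 81.1 + 74.0
Q_cond = 155.1 kW

155.1


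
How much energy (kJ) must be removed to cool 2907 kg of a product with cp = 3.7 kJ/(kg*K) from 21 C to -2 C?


dT = 21 - (-2) = 23 K
Q = m * cp * dT = 2907 * 3.7 * 23
Q = 247386 kJ

247386


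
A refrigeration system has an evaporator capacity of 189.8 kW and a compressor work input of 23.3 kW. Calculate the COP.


COP = Q_evap / W
COP = 189.8 / 23.3
COP = 8.146

8.146


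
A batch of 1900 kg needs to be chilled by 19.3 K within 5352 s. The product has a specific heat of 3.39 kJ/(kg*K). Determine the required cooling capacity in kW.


Q = m * cp * dT / t
Q = 1900 * 3.39 * 19.3 / 5352
Q = 23.227 kW

23.227


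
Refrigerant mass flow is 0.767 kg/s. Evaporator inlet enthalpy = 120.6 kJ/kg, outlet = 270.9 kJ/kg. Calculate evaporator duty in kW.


dh = 270.9 - 120.6 = 150.3 kJ/kg
Q_evap = m_dot * dh = 0.767 * 150.3
Q_evap = 115.28 kW

115.28


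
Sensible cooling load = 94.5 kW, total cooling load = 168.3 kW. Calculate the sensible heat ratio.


SHR = Q_sensible / Q_total
SHR = 94.5 / 168.3
SHR = 0.561

0.561


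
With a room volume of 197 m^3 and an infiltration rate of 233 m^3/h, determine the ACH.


ACH = flow / volume
ACH = 233 / 197
ACH = 1.183

1.183


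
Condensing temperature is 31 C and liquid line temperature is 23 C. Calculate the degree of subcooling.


Subcooling = T_cond - T_liquid
Subcooling = 31 - 23
Subcooling = 8 K

8


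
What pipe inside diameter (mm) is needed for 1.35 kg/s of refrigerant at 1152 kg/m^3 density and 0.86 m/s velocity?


A = m_dot / (rho * v) = 1.35 / (1152 * 0.86) = 0.001362645349 m^2
d = sqrt(4*A/pi) * 1000
d = 41.7 mm

41.7


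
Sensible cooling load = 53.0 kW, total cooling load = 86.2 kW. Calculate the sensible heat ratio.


SHR = Q_sensible / Q_total
SHR = 53.0 / 86.2
SHR = 0.615

0.615


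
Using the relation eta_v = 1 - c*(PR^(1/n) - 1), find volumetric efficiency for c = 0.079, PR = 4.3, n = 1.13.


PR^(1/n) = 4.3^(1/1.13) = 3.63572941
eta_v = 1 - 0.079 * (3.63572941 - 1)
eta_v = 0.7918

0.7918


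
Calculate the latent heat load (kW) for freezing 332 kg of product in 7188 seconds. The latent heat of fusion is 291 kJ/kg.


Q_lat = m * h_fg / t
Q_lat = 332 * 291 / 7188
Q_lat = 13.44 kW

13.44


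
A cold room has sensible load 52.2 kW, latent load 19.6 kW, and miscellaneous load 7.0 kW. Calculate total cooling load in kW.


Q_total = Q_s + Q_l + Q_misc
Q_total = 52.2 + 19.6 + 7.0
Q_total = 78.8 kW

78.8


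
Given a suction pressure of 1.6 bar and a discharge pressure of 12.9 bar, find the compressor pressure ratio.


PR = P_high / P_low
PR = 12.9 / 1.6
PR = 8.063

8.063


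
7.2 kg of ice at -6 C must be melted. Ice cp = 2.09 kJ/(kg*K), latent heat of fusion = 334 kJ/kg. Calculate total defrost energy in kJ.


Sensible heat = cp * dT = 2.09 * 6 = 12.54 kJ/kg
Total per kg = 12.54 + 334 = 346.54 kJ/kg
Q = m * total = 7.2 * 346.54
Q = 2495.1 kJ

2495.1


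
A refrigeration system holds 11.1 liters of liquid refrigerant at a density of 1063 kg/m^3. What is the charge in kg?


Charge = V * rho / 1000
Charge = 11.1 * 1063 / 1000
Charge = 11.8 kg

11.8


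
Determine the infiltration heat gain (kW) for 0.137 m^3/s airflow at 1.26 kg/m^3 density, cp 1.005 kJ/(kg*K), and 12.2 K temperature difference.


Q = V_dot * rho * cp * dT
Q = 0.137 * 1.26 * 1.005 * 12.2
Q = 2.116 kW

2.116


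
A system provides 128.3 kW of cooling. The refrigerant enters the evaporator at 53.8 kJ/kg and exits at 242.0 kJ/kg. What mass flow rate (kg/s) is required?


dh = 242.0 - 53.8 = 188.2 kJ/kg
m_dot = Q / dh = 128.3 / 188.2 = 0.6817 kg/s

0.6817


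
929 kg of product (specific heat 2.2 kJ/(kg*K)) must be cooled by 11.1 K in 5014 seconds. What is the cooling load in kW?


Q = m * cp * dT / t
Q = 929 * 2.2 * 11.1 / 5014
Q = 4.525 kW

4.525


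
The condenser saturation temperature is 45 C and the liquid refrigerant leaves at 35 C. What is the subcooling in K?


Subcooling = T_cond - T_liquid
Subcooling = 45 - 35
Subcooling = 10 K

10


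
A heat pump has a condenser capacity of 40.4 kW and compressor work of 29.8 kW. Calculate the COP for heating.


COP_hp = Q_cond / W
COP_hp = 40.4 / 29.8
COP_hp = 1.356

1.356


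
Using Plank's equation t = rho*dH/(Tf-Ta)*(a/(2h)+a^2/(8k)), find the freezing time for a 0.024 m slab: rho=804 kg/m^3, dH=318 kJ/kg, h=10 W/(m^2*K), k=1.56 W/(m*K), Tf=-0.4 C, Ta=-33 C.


dT = -0.4 - (-33) = 32.6 K
term1 = a/(2h) = 0.024/(2*10) = 0.0012
term2 = a^2/(8k) = 0.024^2/(8*1.56) = 0.00004615384615
t = rho*dH*1000/dT * (term1 + term2)
t = 804*318*1000/32.6 * (0.0012 + 0.00004615384615)
t = 9773 s

9773


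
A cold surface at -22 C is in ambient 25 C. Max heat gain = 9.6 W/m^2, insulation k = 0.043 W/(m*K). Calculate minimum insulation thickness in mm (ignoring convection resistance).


dT = 25 - (-22) = 47 K
thickness = k * dT / q_max * 1000
thickness = 0.043 * 47 / 9.6 * 1000
thickness = 210.5 mm

210.5


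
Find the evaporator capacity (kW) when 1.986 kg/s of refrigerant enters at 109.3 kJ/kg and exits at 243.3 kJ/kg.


dh = 243.3 - 109.3 = 134.0 kJ/kg
Q_evap = m_dot * dh = 1.986 * 134.0
Q_evap = 266.12 kW

266.12


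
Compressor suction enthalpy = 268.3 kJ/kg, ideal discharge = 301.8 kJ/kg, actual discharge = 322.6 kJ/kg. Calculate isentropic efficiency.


dh_ideal = 301.8 - 268.3 = 33.5 kJ/kg
dh_actual = 322.6 - 268.3 = 54.3 kJ/kg
eta_s = dh_ideal / dh_actual = 33.5 / 54.3
eta_s = 0.6169

0.6169


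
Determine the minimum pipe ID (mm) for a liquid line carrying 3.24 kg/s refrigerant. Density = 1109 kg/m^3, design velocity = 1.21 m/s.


A = m_dot / (rho * v) = 3.24 / (1109 * 1.21) = 0.002414504915 m^2
d = sqrt(4*A/pi) * 1000
d = 55.4 mm

55.4


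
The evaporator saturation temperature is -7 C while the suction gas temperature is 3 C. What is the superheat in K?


Superheat = T_suction - T_evap
Superheat = 3 - (-7)
Superheat = 10 K

10


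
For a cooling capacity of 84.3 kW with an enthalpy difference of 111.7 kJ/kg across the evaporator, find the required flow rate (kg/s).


m_dot = Q / dh
m_dot = 84.3 / 111.7
m_dot = 0.7547 kg/s

0.7547


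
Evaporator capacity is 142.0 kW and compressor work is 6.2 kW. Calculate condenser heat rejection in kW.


Q_cond = Q_evap + W
Q_cond = 142.0 + 6.2
Q_cond = 148.2 kW

148.2


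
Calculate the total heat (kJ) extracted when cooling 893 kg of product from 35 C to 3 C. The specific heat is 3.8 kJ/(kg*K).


dT = 35 - (3) = 32 K
Q = m * cp * dT = 893 * 3.8 * 32
Q = 108589 kJ

108589


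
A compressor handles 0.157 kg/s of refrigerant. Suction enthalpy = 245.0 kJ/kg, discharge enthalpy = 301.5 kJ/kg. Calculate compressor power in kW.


dh = 301.5 - 245.0 = 56.5 kJ/kg
W = m_dot * dh = 0.157 * 56.5 = 8.87 kW

8.87


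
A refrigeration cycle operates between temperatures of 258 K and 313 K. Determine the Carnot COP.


dT = 313 - 258 = 55 K
COP_carnot = T_cold / dT = 258 / 55
COP_carnot = 4.691

4.691


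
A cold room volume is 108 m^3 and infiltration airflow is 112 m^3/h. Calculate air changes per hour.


ACH = flow / volume
ACH = 112 / 108
ACH = 1.037

1.037


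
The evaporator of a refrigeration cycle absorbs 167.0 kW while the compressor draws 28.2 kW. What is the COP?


COP = Q_evap / W
COP = 167.0 / 28.2
COP = 5.922

5.922


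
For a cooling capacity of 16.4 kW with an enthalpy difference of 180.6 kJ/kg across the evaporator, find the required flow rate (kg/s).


m_dot = Q / dh
m_dot = 16.4 / 180.6
m_dot = 0.0908 kg/s

0.0908


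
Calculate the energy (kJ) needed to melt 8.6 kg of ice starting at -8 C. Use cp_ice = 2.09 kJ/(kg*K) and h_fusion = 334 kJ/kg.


Sensible heat = cp * dT = 2.09 * 8 = 16.72 kJ/kg
Total per kg = 16.72 + 334 = 350.72 kJ/kg
Q = m * total = 8.6 * 350.72
Q = 3016.2 kJ

3016.2


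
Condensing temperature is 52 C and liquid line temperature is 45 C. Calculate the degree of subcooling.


Subcooling = T_cond - T_liquid
Subcooling = 52 - 45
Subcooling = 7 K

7


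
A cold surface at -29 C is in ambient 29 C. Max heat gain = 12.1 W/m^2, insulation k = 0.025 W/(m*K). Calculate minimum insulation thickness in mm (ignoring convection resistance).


dT = 29 - (-29) = 58 K
thickness = k * dT / q_max * 1000
thickness = 0.025 * 58 / 12.1 * 1000
thickness = 119.8 mm

119.8


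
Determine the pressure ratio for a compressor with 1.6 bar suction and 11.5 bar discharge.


PR = P_high / P_low
PR = 11.5 / 1.6
PR = 7.188

7.188


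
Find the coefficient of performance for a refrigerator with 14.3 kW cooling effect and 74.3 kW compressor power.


COP = Q_evap / W
COP = 14.3 / 74.3
COP = 0.192

0.192


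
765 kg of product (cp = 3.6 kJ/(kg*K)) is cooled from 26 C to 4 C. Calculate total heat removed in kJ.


dT = 26 - (4) = 22 K
Q = m * cp * dT = 765 * 3.6 * 22
Q = 60588 kJ

60588


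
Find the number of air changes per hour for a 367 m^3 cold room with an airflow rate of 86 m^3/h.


ACH = flow / volume
ACH = 86 / 367
ACH = 0.234

0.234


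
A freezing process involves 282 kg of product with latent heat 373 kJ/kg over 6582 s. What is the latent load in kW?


Q_lat = m * h_fg / t
Q_lat = 282 * 373 / 6582
Q_lat = 15.98 kW

15.98


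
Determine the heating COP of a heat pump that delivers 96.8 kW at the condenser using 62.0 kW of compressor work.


COP_hp = Q_cond / W
COP_hp = 96.8 / 62.0
COP_hp = 1.561

1.561


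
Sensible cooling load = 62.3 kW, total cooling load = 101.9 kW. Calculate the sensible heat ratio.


SHR = Q_sensible / Q_total
SHR = 62.3 / 101.9
SHR = 0.611

0.611


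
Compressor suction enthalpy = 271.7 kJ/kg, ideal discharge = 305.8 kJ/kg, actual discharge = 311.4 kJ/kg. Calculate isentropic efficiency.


dh_ideal = 305.8 - 271.7 = 34.1 kJ/kg
dh_actual = 311.4 - 271.7 = 39.7 kJ/kg
eta_s = dh_ideal / dh_actual = 34.1 / 39.7
eta_s = 0.8589

0.8589


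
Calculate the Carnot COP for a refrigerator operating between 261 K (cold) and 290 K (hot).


dT = 290 - 261 = 29 K
COP_carnot = T_cold / dT = 261 / 29
COP_carnot = 9.0

9.0


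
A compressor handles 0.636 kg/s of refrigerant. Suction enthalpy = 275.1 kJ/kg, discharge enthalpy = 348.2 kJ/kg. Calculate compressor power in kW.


dh = 348.2 - 275.1 = 73.1 kJ/kg
W = m_dot * dh = 0.636 * 73.1 = 46.49 kW

46.49


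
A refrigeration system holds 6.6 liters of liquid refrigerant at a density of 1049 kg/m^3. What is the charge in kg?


Charge = V * rho / 1000
Charge = 6.6 * 1049 / 1000
Charge = 6.92 kg

6.92


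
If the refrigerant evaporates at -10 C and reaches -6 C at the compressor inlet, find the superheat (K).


Superheat = T_suction - T_evap
Superheat = -6 - (-10)
Superheat = 4 K

4


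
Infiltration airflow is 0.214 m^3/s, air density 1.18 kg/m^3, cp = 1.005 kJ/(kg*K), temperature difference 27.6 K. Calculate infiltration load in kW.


Q = V_dot * rho * cp * dT
Q = 0.214 * 1.18 * 1.005 * 27.6
Q = 7.004 kW

7.004


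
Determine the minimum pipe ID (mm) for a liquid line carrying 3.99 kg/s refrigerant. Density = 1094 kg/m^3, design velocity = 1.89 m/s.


A = m_dot / (rho * v) = 3.99 / (1094 * 1.89) = 0.001929717652 m^2
d = sqrt(4*A/pi) * 1000
d = 49.6 mm

49.6


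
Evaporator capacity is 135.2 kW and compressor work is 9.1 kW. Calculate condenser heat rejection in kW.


Q_cond = Q_evap + W
Q_cond = 135.2 + 9.1
Q_cond = 144.3 kW

144.3


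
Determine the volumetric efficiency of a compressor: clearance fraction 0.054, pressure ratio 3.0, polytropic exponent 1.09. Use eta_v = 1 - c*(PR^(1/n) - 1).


PR^(1/n) = 3.0^(1/1.09) = 2.73984454
eta_v = 1 - 0.054 * (2.73984454 - 1)
eta_v = 0.906

0.906


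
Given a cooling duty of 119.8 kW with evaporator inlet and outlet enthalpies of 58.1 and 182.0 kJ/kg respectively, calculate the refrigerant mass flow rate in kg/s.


dh = 182.0 - 58.1 = 123.9 kJ/kg
m_dot = Q / dh = 119.8 / 123.9 = 0.9669 kg/s

0.9669


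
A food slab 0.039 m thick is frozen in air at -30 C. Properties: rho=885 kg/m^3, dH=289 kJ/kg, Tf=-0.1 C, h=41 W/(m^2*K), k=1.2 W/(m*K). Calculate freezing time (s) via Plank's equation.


dT = -0.1 - (-30) = 29.9 K
term1 = a/(2h) = 0.039/(2*41) = 0.0004756097561
term2 = a^2/(8k) = 0.039^2/(8*1.2) = 0.0001584375
t = rho*dH*1000/dT * (term1 + term2)
t = 885*289*1000/29.9 * (0.0004756097561 + 0.0001584375)
t = 5424 s

5424
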